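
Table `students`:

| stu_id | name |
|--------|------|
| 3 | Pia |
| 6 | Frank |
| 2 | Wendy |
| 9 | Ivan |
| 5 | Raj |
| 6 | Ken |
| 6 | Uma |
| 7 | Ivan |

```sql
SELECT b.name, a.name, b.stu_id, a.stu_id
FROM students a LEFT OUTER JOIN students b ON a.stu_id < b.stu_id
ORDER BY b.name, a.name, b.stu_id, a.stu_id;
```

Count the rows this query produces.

26

LEFT JOIN keeps every row from `students a`; unmatched rows get NULL for `students b`'s columns.
Matching on a.stu_id < b.stu_id.
- a (stu_id=3) pairs with 6 row(s) of b.
- a (stu_id=6) pairs with 2 row(s) of b.
- a (stu_id=2) pairs with 7 row(s) of b.
- a (stu_id=9) has no partner → padded with NULL.
- a (stu_id=5) pairs with 5 row(s) of b.
- a (stu_id=6) pairs with 2 row(s) of b.
- a (stu_id=6) pairs with 2 row(s) of b.
- a (stu_id=7) pairs with 1 row(s) of b.
Total: 25 matched + 1 padded = 26 rows.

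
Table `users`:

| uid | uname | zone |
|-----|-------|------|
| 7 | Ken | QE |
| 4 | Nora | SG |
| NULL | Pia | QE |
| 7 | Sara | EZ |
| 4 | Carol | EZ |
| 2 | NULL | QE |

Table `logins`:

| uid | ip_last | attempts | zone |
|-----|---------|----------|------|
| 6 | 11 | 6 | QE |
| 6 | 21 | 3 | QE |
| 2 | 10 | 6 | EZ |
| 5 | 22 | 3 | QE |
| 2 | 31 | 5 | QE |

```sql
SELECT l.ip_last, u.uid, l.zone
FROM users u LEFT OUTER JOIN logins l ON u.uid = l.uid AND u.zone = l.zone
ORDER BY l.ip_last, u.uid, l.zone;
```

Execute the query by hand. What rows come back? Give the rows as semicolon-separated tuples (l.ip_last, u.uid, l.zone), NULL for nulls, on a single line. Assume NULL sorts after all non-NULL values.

LEFT JOIN keeps every row from `users`; unmatched rows get NULL for `logins`'s columns.
Matching on u.uid = l.uid AND u.zone = l.zone. A NULL in a compared column never satisfies the condition.
Matched pairs: 1; unmatched u rows kept: 5.

(31, 2, QE); (NULL, 4, NULL); (NULL, 4, NULL); (NULL, 7, NULL); (NULL, 7, NULL); (NULL, NULL, NULL)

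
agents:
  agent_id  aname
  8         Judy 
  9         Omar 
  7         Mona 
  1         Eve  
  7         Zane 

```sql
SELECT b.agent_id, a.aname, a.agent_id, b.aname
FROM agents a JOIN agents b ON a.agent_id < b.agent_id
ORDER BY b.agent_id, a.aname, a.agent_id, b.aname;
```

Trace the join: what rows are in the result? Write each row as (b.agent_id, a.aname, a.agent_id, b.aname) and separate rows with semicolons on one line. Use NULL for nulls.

(7, Eve, 1, Mona); (7, Eve, 1, Zane); (8, Eve, 1, Judy); (8, Mona, 7, Judy); (8, Zane, 7, Judy); (9, Eve, 1, Omar); (9, Judy, 8, Omar); (9, Mona, 7, Omar); (9, Zane, 7, Omar)

INNER JOIN keeps only pairs where the ON condition holds.
Matching on a.agent_id < b.agent_id.
- agent_id=8: 1 matching b row(s), so 1 row(s) emitted.
- agent_id=9: no matching b row, dropped.
- agent_id=7: 2 matching b row(s), so 2 row(s) emitted.
- agent_id=1: 4 matching b row(s), so 4 row(s) emitted.
- agent_id=7: 2 matching b row(s), so 2 row(s) emitted.
After projecting and ordering:
b.agent_id | a.aname | a.agent_id | b.aname
7 | Eve | 1 | Mona
7 | Eve | 1 | Zane
8 | Eve | 1 | Judy
8 | Mona | 7 | Judy
8 | Zane | 7 | Judy
9 | Eve | 1 | Omar
9 | Judy | 8 | Omar
9 | Mona | 7 | Omar
9 | Zane | 7 | Omar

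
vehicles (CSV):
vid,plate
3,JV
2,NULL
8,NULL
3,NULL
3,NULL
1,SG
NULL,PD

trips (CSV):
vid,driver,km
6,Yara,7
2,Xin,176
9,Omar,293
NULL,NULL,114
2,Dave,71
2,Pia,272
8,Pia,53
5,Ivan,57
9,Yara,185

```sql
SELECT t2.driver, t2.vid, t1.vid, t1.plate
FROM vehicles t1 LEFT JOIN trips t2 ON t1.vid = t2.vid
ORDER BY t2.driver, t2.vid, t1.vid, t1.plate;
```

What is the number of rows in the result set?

9

LEFT JOIN keeps every row from `vehicles`; unmatched rows get NULL for `trips`'s columns.
Matching on t1.vid = t2.vid. A NULL in a compared column never satisfies the condition.
- t1 row (vid=3): no match → kept, t2 columns NULL.
- t1 row (vid=2): matches 3 t2 row(s) → 3 output row(s).
- t1 row (vid=8): matches 1 t2 row(s) → 1 output row(s).
- t1 row (vid=3): no match → kept, t2 columns NULL.
- t1 row (vid=3): no match → kept, t2 columns NULL.
- t1 row (vid=1): no match → kept, t2 columns NULL.
- t1 row (vid=NULL): no match → kept, t2 columns NULL.
Total: 4 matched + 5 padded = 9 rows.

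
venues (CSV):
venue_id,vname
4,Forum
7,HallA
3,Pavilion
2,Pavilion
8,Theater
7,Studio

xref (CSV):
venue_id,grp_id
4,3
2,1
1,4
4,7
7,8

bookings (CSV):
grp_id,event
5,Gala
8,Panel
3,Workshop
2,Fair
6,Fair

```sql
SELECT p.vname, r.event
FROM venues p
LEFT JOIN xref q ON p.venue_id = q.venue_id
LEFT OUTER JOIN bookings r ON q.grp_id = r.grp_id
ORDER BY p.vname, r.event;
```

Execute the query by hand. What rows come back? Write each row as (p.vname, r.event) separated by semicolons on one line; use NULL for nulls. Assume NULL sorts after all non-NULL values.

(Forum, Workshop); (Forum, NULL); (HallA, Panel); (Pavilion, NULL); (Pavilion, NULL); (Studio, Panel); (Theater, NULL)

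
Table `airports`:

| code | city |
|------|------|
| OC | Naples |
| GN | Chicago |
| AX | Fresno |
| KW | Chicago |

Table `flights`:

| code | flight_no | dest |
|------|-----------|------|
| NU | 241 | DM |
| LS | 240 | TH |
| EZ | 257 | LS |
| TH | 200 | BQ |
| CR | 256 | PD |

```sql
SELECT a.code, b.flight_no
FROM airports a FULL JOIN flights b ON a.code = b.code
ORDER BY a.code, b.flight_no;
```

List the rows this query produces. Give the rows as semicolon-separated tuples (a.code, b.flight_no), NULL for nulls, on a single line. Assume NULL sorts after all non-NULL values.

FULL OUTER JOIN keeps every row from both sides; unmatched rows get NULL for the other side's columns.
Matching on a.code = b.code.
- a[0] code=OC → no match; kept with NULLs on the b side.
- a[1] code=GN → no match; kept with NULLs on the b side.
- a[2] code=AX → no match; kept with NULLs on the b side.
- a[3] code=KW → no match; kept with NULLs on the b side.
- 5 b row(s) had no a match → kept, a columns NULL.
After projecting and ordering:
a.code | b.flight_no
AX | NULL
GN | NULL
KW | NULL
OC | NULL
NULL | 200
NULL | 240
NULL | 241
NULL | 256
NULL | 257

(AX, NULL); (GN, NULL); (KW, NULL); (OC, NULL); (NULL, 200); (NULL, 240); (NULL, 241); (NULL, 256); (NULL, 257)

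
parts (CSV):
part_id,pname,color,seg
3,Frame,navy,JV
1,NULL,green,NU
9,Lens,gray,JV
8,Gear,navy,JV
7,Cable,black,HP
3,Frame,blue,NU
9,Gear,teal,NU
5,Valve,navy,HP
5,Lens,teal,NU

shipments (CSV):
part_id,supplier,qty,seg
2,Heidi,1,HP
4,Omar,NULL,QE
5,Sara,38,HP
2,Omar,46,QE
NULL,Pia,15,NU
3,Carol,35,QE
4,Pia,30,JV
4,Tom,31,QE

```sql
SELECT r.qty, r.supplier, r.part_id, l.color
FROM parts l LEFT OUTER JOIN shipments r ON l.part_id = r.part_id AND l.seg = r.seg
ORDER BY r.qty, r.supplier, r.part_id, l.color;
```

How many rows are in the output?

9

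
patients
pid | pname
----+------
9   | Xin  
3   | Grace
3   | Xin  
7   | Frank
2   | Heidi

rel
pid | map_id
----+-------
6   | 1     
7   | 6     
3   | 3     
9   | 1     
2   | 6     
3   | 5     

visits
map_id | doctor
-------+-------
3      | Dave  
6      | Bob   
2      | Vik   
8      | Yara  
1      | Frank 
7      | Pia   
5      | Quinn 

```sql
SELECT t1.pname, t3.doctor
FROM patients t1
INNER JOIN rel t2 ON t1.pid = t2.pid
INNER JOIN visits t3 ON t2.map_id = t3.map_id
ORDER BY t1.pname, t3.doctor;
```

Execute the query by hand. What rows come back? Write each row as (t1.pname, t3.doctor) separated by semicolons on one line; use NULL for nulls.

Evaluate left to right. First `patients t1 INNER JOIN rel t2` on pid: 7 row(s).
Then INNER JOIN `visits t3` on map_id: keep only rows whose t2.map_id appears in t3.

(Frank, Bob); (Grace, Dave); (Grace, Quinn); (Heidi, Bob); (Xin, Dave); (Xin, Frank); (Xin, Quinn)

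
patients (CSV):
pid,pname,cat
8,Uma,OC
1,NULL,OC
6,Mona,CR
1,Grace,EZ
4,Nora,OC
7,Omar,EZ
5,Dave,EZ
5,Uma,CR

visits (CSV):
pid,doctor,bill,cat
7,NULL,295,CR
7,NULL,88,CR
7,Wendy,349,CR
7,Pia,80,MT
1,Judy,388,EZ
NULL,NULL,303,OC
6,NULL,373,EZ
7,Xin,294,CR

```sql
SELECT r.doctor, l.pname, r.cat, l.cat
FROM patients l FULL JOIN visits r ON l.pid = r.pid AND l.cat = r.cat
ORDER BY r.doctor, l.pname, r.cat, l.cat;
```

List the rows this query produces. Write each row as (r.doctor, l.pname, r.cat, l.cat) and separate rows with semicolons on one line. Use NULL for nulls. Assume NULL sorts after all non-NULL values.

(Judy, Grace, EZ, EZ); (Pia, NULL, MT, NULL); (Wendy, NULL, CR, NULL); (Xin, NULL, CR, NULL); (NULL, Dave, NULL, EZ); (NULL, Mona, NULL, CR); (NULL, Nora, NULL, OC); (NULL, Omar, NULL, EZ); (NULL, Uma, NULL, CR); (NULL, Uma, NULL, OC); (NULL, NULL, CR, NULL); (NULL, NULL, CR, NULL); (NULL, NULL, EZ, NULL); (NULL, NULL, OC, NULL); (NULL, NULL, NULL, OC)

FULL OUTER JOIN keeps every row from both sides; unmatched rows get NULL for the other side's columns.
Matching on l.pid = r.pid AND l.cat = r.cat. A NULL in a compared column never satisfies the condition.
- pid=8, cat=OC: no r row matches, row kept with r columns NULL.
- pid=1, cat=OC: no r row matches, row kept with r columns NULL.
- pid=6, cat=CR: no r row matches, row kept with r columns NULL.
- pid=1, cat=EZ: 1 matching r row(s), so 1 row(s) emitted.
- pid=4, cat=OC: no r row matches, row kept with r columns NULL.
- pid=7, cat=EZ: no r row matches, row kept with r columns NULL.
- pid=5, cat=EZ: no r row matches, row kept with r columns NULL.
- pid=5, cat=CR: no r row matches, row kept with r columns NULL.
- plus 7 unmatched r row(s), each kept with NULL l columns.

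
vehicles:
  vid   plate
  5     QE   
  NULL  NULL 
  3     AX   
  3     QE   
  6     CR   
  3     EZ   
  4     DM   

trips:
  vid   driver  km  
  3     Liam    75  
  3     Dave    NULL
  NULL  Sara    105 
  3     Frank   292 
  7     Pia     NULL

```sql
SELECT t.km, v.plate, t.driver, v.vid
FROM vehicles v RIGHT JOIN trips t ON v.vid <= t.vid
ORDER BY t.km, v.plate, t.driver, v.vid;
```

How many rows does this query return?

16

RIGHT JOIN keeps every row from `trips`; unmatched rows get NULL for `vehicles`'s columns.
Matching on v.vid <= t.vid. A NULL in a compared column never satisfies the condition.
- v row (vid=5): matches 1 t row(s) → 1 output row(s).
- v row (vid=NULL): no match.
- v row (vid=3): matches 4 t row(s) → 4 output row(s).
- v row (vid=3): matches 4 t row(s) → 4 output row(s).
- v row (vid=6): matches 1 t row(s) → 1 output row(s).
- v row (vid=3): matches 4 t row(s) → 4 output row(s).
- v row (vid=4): matches 1 t row(s) → 1 output row(s).
- plus 1 unmatched t row(s), each kept with NULL v columns.
Total: 15 matched + 1 padded = 16 rows.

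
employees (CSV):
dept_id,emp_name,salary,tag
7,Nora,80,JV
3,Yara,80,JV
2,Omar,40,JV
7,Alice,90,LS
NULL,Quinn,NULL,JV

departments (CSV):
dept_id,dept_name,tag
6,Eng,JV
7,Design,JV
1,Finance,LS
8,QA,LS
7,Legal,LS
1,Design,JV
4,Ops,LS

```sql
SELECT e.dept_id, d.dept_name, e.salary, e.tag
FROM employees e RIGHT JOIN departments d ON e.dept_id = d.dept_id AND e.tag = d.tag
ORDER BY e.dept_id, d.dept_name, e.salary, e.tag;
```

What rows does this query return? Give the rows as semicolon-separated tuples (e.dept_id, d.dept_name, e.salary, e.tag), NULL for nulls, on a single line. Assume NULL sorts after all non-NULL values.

(7, Design, 80, JV); (7, Legal, 90, LS); (NULL, Design, NULL, NULL); (NULL, Eng, NULL, NULL); (NULL, Finance, NULL, NULL); (NULL, Ops, NULL, NULL); (NULL, QA, NULL, NULL)

RIGHT JOIN keeps every row from `departments`; unmatched rows get NULL for `employees`'s columns.
Matching on e.dept_id = d.dept_id AND e.tag = d.tag. A NULL in a compared column never satisfies the condition.
Matched pairs: 2; unmatched d rows kept: 5.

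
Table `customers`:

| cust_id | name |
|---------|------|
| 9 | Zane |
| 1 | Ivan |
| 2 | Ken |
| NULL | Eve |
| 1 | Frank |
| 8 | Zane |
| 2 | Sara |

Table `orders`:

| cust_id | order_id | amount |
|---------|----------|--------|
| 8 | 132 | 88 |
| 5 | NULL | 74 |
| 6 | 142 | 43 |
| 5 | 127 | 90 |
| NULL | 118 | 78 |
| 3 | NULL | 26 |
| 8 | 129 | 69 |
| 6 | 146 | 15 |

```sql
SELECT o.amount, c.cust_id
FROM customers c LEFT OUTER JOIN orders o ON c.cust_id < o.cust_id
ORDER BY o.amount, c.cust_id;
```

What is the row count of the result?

31

LEFT JOIN keeps every row from `customers`; unmatched rows get NULL for `orders`'s columns.
Matching on c.cust_id < o.cust_id. A NULL in a compared column never satisfies the condition.
- c[0] cust_id=9 → no match; kept with NULLs on the o side.
- c[1] cust_id=1 → 7 match(es) in o → 7 row(s).
- c[2] cust_id=2 → 7 match(es) in o → 7 row(s).
- c[3] cust_id=NULL → no match; kept with NULLs on the o side.
- c[4] cust_id=1 → 7 match(es) in o → 7 row(s).
- c[5] cust_id=8 → no match; kept with NULLs on the o side.
- c[6] cust_id=2 → 7 match(es) in o → 7 row(s).
Total: 28 matched + 3 padded = 31 rows.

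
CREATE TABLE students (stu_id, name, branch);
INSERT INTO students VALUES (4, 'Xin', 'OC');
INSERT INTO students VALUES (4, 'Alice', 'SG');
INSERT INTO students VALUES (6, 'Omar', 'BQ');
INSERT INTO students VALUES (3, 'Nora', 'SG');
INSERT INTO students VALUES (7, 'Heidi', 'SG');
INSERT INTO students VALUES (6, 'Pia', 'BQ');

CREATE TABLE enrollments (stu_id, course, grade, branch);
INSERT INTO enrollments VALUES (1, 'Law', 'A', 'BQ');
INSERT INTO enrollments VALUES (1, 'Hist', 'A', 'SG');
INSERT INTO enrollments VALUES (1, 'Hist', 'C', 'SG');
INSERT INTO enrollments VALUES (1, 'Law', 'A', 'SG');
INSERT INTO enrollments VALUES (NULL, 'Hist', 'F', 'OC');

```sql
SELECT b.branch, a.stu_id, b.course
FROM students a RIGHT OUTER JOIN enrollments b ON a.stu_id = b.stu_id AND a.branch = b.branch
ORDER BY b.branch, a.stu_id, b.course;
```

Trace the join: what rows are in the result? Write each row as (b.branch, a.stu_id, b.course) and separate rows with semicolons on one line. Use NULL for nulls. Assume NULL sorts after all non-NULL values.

(BQ, NULL, Law); (OC, NULL, Hist); (SG, NULL, Hist); (SG, NULL, Hist); (SG, NULL, Law)

RIGHT JOIN keeps every row from `enrollments`; unmatched rows get NULL for `students`'s columns.
Matching on a.stu_id = b.stu_id AND a.branch = b.branch. A NULL in a compared column never satisfies the condition.
Matched pairs: 0; unmatched b rows kept: 5.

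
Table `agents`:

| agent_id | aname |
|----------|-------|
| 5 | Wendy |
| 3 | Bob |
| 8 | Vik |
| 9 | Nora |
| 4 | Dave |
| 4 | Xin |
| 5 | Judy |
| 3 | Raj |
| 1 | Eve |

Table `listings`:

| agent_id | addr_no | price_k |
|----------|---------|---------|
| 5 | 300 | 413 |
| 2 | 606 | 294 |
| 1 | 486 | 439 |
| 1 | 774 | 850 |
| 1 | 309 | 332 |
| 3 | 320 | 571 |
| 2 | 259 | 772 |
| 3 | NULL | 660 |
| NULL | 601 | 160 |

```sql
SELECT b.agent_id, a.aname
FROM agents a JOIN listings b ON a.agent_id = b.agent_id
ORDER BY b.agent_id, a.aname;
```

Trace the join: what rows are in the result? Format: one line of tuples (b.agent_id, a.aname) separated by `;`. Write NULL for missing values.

(1, Eve); (1, Eve); (1, Eve); (3, Bob); (3, Bob); (3, Raj); (3, Raj); (5, Judy); (5, Wendy)

INNER JOIN keeps only pairs where the ON condition holds.
Matching on a.agent_id = b.agent_id. A NULL in a compared column never satisfies the condition.
- a[0] agent_id=5 → 1 match(es) in b → 1 row(s).
- a[1] agent_id=3 → 2 match(es) in b → 2 row(s).
- a[2] agent_id=8 → no match; dropped.
- a[3] agent_id=9 → no match; dropped.
- a[4] agent_id=4 → no match; dropped.
- a[5] agent_id=4 → no match; dropped.
- a[6] agent_id=5 → 1 match(es) in b → 1 row(s).
- a[7] agent_id=3 → 2 match(es) in b → 2 row(s).
- a[8] agent_id=1 → 3 match(es) in b → 3 row(s).
After projecting and ordering:
b.agent_id | a.aname
1 | Eve
1 | Eve
1 | Eve
3 | Bob
3 | Bob
3 | Raj
3 | Raj
5 | Judy
5 | Wendy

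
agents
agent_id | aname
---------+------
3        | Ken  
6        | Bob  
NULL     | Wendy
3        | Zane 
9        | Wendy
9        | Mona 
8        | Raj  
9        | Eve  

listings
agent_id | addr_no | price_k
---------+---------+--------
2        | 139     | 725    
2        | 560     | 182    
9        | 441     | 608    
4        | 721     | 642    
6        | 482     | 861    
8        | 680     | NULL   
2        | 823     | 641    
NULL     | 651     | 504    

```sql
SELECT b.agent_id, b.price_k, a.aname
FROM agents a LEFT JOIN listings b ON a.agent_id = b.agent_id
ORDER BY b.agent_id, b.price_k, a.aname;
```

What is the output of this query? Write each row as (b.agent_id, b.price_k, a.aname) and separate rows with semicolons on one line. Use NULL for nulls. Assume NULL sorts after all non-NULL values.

LEFT JOIN keeps every row from `agents`; unmatched rows get NULL for `listings`'s columns.
Matching on a.agent_id = b.agent_id. A NULL in a compared column never satisfies the condition.
Matched pairs: 5; unmatched a rows kept: 3.

(6, 861, Bob); (8, NULL, Raj); (9, 608, Eve); (9, 608, Mona); (9, 608, Wendy); (NULL, NULL, Ken); (NULL, NULL, Wendy); (NULL, NULL, Zane)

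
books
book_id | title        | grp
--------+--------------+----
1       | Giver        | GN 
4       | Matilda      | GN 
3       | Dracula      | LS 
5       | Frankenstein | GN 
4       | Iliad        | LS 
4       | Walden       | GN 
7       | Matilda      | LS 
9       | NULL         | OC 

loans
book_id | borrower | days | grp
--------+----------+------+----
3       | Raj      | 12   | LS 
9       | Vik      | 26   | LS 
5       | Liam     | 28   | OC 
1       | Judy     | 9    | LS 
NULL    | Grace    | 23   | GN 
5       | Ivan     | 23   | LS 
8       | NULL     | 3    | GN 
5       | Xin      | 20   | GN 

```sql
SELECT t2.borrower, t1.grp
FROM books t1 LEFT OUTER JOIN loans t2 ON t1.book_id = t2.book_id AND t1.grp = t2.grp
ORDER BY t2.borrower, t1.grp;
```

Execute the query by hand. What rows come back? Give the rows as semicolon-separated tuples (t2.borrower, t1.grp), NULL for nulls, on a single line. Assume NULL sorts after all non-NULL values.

(Raj, LS); (Xin, GN); (NULL, GN); (NULL, GN); (NULL, GN); (NULL, LS); (NULL, LS); (NULL, OC)

LEFT JOIN keeps every row from `books`; unmatched rows get NULL for `loans`'s columns.
Matching on t1.book_id = t2.book_id AND t1.grp = t2.grp. A NULL in a compared column never satisfies the condition.
- book_id=1, grp=GN: no t2 row matches, row kept with t2 columns NULL.
- book_id=4, grp=GN: no t2 row matches, row kept with t2 columns NULL.
- book_id=3, grp=LS: 1 matching t2 row(s), so 1 row(s) emitted.
- book_id=5, grp=GN: 1 matching t2 row(s), so 1 row(s) emitted.
- book_id=4, grp=LS: no t2 row matches, row kept with t2 columns NULL.
- book_id=4, grp=GN: no t2 row matches, row kept with t2 columns NULL.
- book_id=7, grp=LS: no t2 row matches, row kept with t2 columns NULL.
- book_id=9, grp=OC: no t2 row matches, row kept with t2 columns NULL.
After projecting and ordering:
t2.borrower | t1.grp
Raj | LS
Xin | GN
NULL | GN
NULL | GN
NULL | GN
NULL | LS
NULL | LS
NULL | OC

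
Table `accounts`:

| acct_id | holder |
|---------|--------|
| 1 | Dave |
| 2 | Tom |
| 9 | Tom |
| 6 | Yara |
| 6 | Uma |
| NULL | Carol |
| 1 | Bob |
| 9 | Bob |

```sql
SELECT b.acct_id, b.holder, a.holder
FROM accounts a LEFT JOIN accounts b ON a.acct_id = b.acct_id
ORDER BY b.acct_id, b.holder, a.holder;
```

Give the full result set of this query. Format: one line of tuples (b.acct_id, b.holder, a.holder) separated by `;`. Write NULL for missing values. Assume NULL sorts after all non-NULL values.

LEFT JOIN keeps every row from `accounts a`; unmatched rows get NULL for `accounts b`'s columns.
Matching on a.acct_id = b.acct_id. A NULL in a compared column never satisfies the condition.
- a[0] acct_id=1 → 2 match(es) in b → 2 row(s).
- a[1] acct_id=2 → 1 match(es) in b → 1 row(s).
- a[2] acct_id=9 → 2 match(es) in b → 2 row(s).
- a[3] acct_id=6 → 2 match(es) in b → 2 row(s).
- a[4] acct_id=6 → 2 match(es) in b → 2 row(s).
- a[5] acct_id=NULL → no match; kept with NULLs on the b side.
- a[6] acct_id=1 → 2 match(es) in b → 2 row(s).
- a[7] acct_id=9 → 2 match(es) in b → 2 row(s).

(1, Bob, Bob); (1, Bob, Dave); (1, Dave, Bob); (1, Dave, Dave); (2, Tom, Tom); (6, Uma, Uma); (6, Uma, Yara); (6, Yara, Uma); (6, Yara, Yara); (9, Bob, Bob); (9, Bob, Tom); (9, Tom, Bob); (9, Tom, Tom); (NULL, NULL, Carol)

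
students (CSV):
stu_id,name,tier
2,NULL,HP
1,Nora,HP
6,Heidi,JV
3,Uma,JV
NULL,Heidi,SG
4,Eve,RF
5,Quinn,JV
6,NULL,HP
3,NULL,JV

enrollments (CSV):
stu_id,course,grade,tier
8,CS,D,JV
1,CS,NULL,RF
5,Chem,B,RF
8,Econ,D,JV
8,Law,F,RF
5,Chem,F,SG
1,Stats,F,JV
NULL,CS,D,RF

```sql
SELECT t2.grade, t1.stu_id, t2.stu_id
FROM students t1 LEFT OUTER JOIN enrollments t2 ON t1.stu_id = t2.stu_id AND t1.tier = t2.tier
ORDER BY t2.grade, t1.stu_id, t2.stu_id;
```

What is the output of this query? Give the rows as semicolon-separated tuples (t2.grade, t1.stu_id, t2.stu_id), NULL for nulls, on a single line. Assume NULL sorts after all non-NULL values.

LEFT JOIN keeps every row from `students`; unmatched rows get NULL for `enrollments`'s columns.
Matching on t1.stu_id = t2.stu_id AND t1.tier = t2.tier. A NULL in a compared column never satisfies the condition.
- stu_id=2, tier=HP: no t2 row matches, row kept with t2 columns NULL.
- stu_id=1, tier=HP: no t2 row matches, row kept with t2 columns NULL.
- stu_id=6, tier=JV: no t2 row matches, row kept with t2 columns NULL.
- stu_id=3, tier=JV: no t2 row matches, row kept with t2 columns NULL.
- stu_id=NULL, tier=SG: no t2 row matches, row kept with t2 columns NULL.
- stu_id=4, tier=RF: no t2 row matches, row kept with t2 columns NULL.
- stu_id=5, tier=JV: no t2 row matches, row kept with t2 columns NULL.
- stu_id=6, tier=HP: no t2 row matches, row kept with t2 columns NULL.
- stu_id=3, tier=JV: no t2 row matches, row kept with t2 columns NULL.
After projecting and ordering:
t2.grade | t1.stu_id | t2.stu_id
NULL | 1 | NULL
NULL | 2 | NULL
NULL | 3 | NULL
NULL | 3 | NULL
NULL | 4 | NULL
NULL | 5 | NULL
NULL | 6 | NULL
NULL | 6 | NULL
NULL | NULL | NULL

(NULL, 1, NULL); (NULL, 2, NULL); (NULL, 3, NULL); (NULL, 3, NULL); (NULL, 4, NULL); (NULL, 5, NULL); (NULL, 6, NULL); (NULL, 6, NULL); (NULL, NULL, NULL)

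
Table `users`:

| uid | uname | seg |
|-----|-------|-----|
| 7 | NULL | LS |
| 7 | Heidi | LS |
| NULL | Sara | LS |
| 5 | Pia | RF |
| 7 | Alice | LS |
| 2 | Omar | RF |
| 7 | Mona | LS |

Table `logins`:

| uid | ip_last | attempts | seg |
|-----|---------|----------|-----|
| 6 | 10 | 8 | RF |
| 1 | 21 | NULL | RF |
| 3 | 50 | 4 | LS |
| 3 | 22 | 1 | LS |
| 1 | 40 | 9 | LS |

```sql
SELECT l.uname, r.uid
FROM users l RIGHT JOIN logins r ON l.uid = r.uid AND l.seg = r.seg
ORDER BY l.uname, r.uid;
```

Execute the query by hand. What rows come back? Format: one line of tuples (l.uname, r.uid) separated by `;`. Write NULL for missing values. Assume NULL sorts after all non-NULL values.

RIGHT JOIN keeps every row from `logins`; unmatched rows get NULL for `users`'s columns.
Matching on l.uid = r.uid AND l.seg = r.seg. A NULL in a compared column never satisfies the condition.
Matched pairs: 0; unmatched r rows kept: 5.

(NULL, 1); (NULL, 1); (NULL, 3); (NULL, 3); (NULL, 6)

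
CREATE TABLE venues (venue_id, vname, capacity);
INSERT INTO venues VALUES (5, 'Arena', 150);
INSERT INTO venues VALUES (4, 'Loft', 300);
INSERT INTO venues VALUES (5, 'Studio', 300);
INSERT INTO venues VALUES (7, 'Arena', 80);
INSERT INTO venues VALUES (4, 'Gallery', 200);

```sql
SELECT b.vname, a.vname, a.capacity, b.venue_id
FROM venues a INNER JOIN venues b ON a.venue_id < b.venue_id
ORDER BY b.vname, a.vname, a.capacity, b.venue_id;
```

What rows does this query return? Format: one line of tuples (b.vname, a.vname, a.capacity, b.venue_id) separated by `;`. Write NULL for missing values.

(Arena, Arena, 150, 7); (Arena, Gallery, 200, 5); (Arena, Gallery, 200, 7); (Arena, Loft, 300, 5); (Arena, Loft, 300, 7); (Arena, Studio, 300, 7); (Studio, Gallery, 200, 5); (Studio, Loft, 300, 5)

INNER JOIN keeps only pairs where the ON condition holds.
Matching on a.venue_id < b.venue_id.
Matched pairs: 8.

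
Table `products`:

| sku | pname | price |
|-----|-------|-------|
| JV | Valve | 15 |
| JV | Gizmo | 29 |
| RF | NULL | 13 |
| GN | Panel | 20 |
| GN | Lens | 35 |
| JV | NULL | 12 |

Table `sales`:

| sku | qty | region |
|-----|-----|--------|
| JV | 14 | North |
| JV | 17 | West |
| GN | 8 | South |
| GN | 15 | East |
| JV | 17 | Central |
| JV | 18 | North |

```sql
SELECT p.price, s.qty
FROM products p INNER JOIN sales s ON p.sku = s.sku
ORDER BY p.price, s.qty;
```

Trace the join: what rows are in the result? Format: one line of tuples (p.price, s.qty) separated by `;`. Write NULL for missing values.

INNER JOIN keeps only pairs where the ON condition holds.
Matching on p.sku = s.sku.
- p (sku=JV) pairs with 4 row(s) of s.
- p (sku=JV) pairs with 4 row(s) of s.
- p (sku=RF) has no partner → excluded.
- p (sku=GN) pairs with 2 row(s) of s.
- p (sku=GN) pairs with 2 row(s) of s.
- p (sku=JV) pairs with 4 row(s) of s.

(12, 14); (12, 17); (12, 17); (12, 18); (15, 14); (15, 17); (15, 17); (15, 18); (20, 8); (20, 15); (29, 14); (29, 17); (29, 17); (29, 18); (35, 8); (35, 15)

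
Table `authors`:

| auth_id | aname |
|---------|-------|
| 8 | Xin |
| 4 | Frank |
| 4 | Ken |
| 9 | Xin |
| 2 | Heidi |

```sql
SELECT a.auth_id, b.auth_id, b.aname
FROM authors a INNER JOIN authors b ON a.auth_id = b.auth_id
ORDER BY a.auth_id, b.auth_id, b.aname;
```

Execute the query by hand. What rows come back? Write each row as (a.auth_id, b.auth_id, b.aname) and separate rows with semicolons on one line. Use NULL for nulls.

INNER JOIN keeps only pairs where the ON condition holds.
Matching on a.auth_id = b.auth_id.
- a[0] auth_id=8 → 1 match(es) in b → 1 row(s).
- a[1] auth_id=4 → 2 match(es) in b → 2 row(s).
- a[2] auth_id=4 → 2 match(es) in b → 2 row(s).
- a[3] auth_id=9 → 1 match(es) in b → 1 row(s).
- a[4] auth_id=2 → 1 match(es) in b → 1 row(s).
After projecting and ordering:
a.auth_id | b.auth_id | b.aname
2 | 2 | Heidi
4 | 4 | Frank
4 | 4 | Frank
4 | 4 | Ken
4 | 4 | Ken
8 | 8 | Xin
9 | 9 | Xin

(2, 2, Heidi); (4, 4, Frank); (4, 4, Frank); (4, 4, Ken); (4, 4, Ken); (8, 8, Xin); (9, 9, Xin)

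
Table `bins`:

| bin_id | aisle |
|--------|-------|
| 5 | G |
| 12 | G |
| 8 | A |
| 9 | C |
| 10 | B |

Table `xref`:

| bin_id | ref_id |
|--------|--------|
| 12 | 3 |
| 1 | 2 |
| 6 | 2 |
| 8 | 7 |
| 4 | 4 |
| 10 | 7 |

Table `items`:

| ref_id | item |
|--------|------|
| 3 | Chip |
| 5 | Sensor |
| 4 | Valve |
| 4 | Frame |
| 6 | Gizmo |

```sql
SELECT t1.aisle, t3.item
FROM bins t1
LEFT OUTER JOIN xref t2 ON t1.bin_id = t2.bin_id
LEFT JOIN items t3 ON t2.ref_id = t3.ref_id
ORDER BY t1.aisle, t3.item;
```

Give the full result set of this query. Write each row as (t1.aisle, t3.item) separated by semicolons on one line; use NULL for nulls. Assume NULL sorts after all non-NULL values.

(A, NULL); (B, NULL); (C, NULL); (G, Chip); (G, NULL)

Joins associate left-to-right: bins LEFT JOIN xref on bin_id gives 5 intermediate row(s).
Then LEFT JOIN `items t3` on ref_id: each of those 5 rows is kept; rows whose t2.ref_id has no match in t3 get NULL for t3's columns.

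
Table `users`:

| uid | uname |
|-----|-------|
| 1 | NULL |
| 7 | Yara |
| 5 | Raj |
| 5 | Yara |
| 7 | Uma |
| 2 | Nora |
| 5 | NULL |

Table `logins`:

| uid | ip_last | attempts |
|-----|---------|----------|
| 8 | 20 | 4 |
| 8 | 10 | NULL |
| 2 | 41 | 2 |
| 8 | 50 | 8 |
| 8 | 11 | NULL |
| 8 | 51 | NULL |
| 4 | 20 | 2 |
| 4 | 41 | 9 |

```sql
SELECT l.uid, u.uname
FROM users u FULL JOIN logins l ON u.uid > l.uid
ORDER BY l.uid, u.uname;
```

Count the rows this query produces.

22

FULL OUTER JOIN keeps every row from both sides; unmatched rows get NULL for the other side's columns.
Matching on u.uid > l.uid.
- u row (uid=1): no match → kept, l columns NULL.
- u row (uid=7): matches 3 l row(s) → 3 output row(s).
- u row (uid=5): matches 3 l row(s) → 3 output row(s).
- u row (uid=5): matches 3 l row(s) → 3 output row(s).
- u row (uid=7): matches 3 l row(s) → 3 output row(s).
- u row (uid=2): no match → kept, l columns NULL.
- u row (uid=5): matches 3 l row(s) → 3 output row(s).
- 5 row(s) from l found no u partner → padded with NULL.
Total: 15 matched + 7 padded = 22 rows.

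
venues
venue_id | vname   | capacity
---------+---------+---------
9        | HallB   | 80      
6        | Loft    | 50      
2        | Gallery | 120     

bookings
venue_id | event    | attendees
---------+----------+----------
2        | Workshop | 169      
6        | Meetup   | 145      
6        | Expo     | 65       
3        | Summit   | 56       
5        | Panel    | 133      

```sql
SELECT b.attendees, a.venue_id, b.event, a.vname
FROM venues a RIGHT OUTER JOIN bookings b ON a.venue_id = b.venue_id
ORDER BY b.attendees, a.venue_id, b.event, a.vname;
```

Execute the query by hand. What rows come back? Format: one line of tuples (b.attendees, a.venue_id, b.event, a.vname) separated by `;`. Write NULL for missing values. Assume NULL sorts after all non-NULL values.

RIGHT JOIN keeps every row from `bookings`; unmatched rows get NULL for `venues`'s columns.
Matching on a.venue_id = b.venue_id.
Matched pairs: 3; unmatched b rows kept: 2.

(56, NULL, Summit, NULL); (65, 6, Expo, Loft); (133, NULL, Panel, NULL); (145, 6, Meetup, Loft); (169, 2, Workshop, Gallery)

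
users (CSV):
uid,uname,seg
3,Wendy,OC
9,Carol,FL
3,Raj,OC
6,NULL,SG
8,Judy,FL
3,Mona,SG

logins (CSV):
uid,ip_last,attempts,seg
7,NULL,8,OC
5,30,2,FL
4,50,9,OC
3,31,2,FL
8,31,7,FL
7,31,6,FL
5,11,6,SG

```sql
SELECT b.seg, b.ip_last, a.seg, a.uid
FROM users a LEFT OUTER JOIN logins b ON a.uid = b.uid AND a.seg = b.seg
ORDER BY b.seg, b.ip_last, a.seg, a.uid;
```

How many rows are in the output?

LEFT JOIN keeps every row from `users`; unmatched rows get NULL for `logins`'s columns.
Matching on a.uid = b.uid AND a.seg = b.seg.
- a (uid=3, seg=OC) has no partner → padded with NULL.
- a (uid=9, seg=FL) has no partner → padded with NULL.
- a (uid=3, seg=OC) has no partner → padded with NULL.
- a (uid=6, seg=SG) has no partner → padded with NULL.
- a (uid=8, seg=FL) pairs with 1 row(s) of b.
- a (uid=3, seg=SG) has no partner → padded with NULL.
Total: 1 matched + 5 padded = 6 rows.

6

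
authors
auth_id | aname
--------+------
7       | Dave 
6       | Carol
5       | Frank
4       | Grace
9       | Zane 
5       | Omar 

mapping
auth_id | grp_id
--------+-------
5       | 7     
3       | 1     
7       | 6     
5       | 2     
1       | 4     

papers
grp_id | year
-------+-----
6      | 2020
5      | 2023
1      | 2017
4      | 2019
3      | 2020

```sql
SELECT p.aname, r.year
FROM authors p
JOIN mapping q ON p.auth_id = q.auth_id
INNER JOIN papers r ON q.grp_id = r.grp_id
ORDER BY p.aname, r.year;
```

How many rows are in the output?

Joins associate left-to-right: authors INNER JOIN mapping on auth_id gives 5 intermediate row(s).
Then INNER JOIN `papers r` on grp_id: keep only rows whose q.grp_id appears in r.
Result: 1 row(s).

1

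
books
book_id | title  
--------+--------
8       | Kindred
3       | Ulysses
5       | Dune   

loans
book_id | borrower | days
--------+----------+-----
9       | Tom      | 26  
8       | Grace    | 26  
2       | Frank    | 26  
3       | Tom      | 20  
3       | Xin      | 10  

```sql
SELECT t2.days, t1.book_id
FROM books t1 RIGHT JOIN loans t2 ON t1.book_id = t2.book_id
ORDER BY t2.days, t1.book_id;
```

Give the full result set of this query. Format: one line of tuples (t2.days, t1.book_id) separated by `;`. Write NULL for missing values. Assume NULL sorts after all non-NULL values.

RIGHT JOIN keeps every row from `loans`; unmatched rows get NULL for `books`'s columns.
Matching on t1.book_id = t2.book_id.
- t1 (book_id=8) pairs with 1 row(s) of t2.
- t1 (book_id=3) pairs with 2 row(s) of t2.
- t1 (book_id=5) has no partner in t2.
- 2 t2 row(s) had no t1 match → kept, t1 columns NULL.
After projecting and ordering:
t2.days | t1.book_id
10 | 3
20 | 3
26 | 8
26 | NULL
26 | NULL

(10, 3); (20, 3); (26, 8); (26, NULL); (26, NULL)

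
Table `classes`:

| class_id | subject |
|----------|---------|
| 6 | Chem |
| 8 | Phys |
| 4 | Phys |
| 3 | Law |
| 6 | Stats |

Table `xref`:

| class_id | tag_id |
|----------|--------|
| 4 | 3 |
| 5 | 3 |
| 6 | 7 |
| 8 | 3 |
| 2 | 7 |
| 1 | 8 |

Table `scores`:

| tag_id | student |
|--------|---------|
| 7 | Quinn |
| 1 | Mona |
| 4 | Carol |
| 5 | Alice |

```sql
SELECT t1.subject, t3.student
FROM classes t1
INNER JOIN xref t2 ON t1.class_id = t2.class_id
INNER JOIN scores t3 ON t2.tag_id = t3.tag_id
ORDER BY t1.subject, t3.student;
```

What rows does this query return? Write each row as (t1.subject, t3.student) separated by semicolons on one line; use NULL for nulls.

(Chem, Quinn); (Stats, Quinn)

Joins associate left-to-right: classes INNER JOIN xref on class_id gives 4 intermediate row(s).
Then INNER JOIN `scores t3` on tag_id: keep only rows whose t2.tag_id appears in t3.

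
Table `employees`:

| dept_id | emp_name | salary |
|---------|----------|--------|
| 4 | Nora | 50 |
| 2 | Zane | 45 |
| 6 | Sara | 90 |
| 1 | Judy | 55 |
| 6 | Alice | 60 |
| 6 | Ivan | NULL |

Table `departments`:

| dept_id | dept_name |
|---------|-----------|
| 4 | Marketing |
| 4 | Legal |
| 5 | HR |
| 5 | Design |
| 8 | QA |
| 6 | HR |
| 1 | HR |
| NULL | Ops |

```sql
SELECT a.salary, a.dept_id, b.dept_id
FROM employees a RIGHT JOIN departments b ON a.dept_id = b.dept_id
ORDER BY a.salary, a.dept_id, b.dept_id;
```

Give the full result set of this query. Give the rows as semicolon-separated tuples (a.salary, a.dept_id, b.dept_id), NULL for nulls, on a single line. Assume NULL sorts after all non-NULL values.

RIGHT JOIN keeps every row from `departments`; unmatched rows get NULL for `employees`'s columns.
Matching on a.dept_id = b.dept_id. A NULL in a compared column never satisfies the condition.
- dept_id=4: 2 matching b row(s), so 2 row(s) emitted.
- dept_id=2: no matching b row.
- dept_id=6: 1 matching b row(s), so 1 row(s) emitted.
- dept_id=1: 1 matching b row(s), so 1 row(s) emitted.
- dept_id=6: 1 matching b row(s), so 1 row(s) emitted.
- dept_id=6: 1 matching b row(s), so 1 row(s) emitted.
- 4 row(s) from b found no a partner → padded with NULL.
After projecting and ordering:
a.salary | a.dept_id | b.dept_id
50 | 4 | 4
50 | 4 | 4
55 | 1 | 1
60 | 6 | 6
90 | 6 | 6
NULL | 6 | 6
NULL | NULL | 5
NULL | NULL | 5
NULL | NULL | 8
NULL | NULL | NULL

(50, 4, 4); (50, 4, 4); (55, 1, 1); (60, 6, 6); (90, 6, 6); (NULL, 6, 6); (NULL, NULL, 5); (NULL, NULL, 5); (NULL, NULL, 8); (NULL, NULL, NULL)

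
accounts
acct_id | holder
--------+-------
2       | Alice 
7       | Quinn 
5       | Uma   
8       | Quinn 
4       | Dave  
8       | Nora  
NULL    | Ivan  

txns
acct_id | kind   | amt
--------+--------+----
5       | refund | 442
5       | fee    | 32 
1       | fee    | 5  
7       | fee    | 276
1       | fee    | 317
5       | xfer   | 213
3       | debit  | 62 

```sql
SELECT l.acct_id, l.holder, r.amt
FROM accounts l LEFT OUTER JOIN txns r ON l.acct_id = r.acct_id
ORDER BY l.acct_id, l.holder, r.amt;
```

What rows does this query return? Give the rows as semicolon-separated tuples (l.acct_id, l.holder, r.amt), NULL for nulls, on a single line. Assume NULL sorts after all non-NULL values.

LEFT JOIN keeps every row from `accounts`; unmatched rows get NULL for `txns`'s columns.
Matching on l.acct_id = r.acct_id. A NULL in a compared column never satisfies the condition.
- l row (acct_id=2): no match → kept, r columns NULL.
- l row (acct_id=7): matches 1 r row(s) → 1 output row(s).
- l row (acct_id=5): matches 3 r row(s) → 3 output row(s).
- l row (acct_id=8): no match → kept, r columns NULL.
- l row (acct_id=4): no match → kept, r columns NULL.
- l row (acct_id=8): no match → kept, r columns NULL.
- l row (acct_id=NULL): no match → kept, r columns NULL.
After projecting and ordering:
l.acct_id | l.holder | r.amt
2 | Alice | NULL
4 | Dave | NULL
5 | Uma | 32
5 | Uma | 213
5 | Uma | 442
7 | Quinn | 276
8 | Nora | NULL
8 | Quinn | NULL
NULL | Ivan | NULL

(2, Alice, NULL); (4, Dave, NULL); (5, Uma, 32); (5, Uma, 213); (5, Uma, 442); (7, Quinn, 276); (8, Nora, NULL); (8, Quinn, NULL); (NULL, Ivan, NULL)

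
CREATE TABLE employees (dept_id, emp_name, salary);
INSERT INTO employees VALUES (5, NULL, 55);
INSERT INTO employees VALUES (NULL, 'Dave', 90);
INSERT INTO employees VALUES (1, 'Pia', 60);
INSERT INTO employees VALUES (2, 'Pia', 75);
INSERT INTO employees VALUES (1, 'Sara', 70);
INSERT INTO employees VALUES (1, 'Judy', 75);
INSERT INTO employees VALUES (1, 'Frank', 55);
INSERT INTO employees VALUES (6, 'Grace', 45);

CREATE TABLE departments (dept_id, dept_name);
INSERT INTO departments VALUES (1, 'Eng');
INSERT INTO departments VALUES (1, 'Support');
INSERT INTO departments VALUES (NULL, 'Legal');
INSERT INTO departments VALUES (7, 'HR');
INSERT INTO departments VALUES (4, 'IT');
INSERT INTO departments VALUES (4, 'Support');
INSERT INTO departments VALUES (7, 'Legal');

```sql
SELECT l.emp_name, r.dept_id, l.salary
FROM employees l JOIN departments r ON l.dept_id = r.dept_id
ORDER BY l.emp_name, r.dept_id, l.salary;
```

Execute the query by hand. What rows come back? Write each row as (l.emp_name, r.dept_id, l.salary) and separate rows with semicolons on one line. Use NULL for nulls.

INNER JOIN keeps only pairs where the ON condition holds.
Matching on l.dept_id = r.dept_id. A NULL in a compared column never satisfies the condition.
Matched pairs: 8.

(Frank, 1, 55); (Frank, 1, 55); (Judy, 1, 75); (Judy, 1, 75); (Pia, 1, 60); (Pia, 1, 60); (Sara, 1, 70); (Sara, 1, 70)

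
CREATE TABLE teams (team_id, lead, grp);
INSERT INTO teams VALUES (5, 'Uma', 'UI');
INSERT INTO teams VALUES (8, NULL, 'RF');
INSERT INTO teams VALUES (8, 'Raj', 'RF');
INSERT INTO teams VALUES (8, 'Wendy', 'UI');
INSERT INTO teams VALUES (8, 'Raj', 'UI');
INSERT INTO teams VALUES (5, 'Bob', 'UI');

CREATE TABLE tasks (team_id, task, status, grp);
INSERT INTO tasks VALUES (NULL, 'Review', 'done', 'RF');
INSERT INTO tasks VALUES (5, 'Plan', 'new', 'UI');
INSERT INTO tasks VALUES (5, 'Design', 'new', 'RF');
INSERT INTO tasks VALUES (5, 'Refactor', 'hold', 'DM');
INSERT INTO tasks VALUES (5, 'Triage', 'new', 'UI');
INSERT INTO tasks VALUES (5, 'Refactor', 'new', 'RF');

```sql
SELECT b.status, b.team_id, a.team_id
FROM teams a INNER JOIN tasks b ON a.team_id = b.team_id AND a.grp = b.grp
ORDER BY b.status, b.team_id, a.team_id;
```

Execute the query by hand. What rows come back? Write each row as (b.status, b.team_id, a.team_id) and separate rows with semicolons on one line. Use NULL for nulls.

(new, 5, 5); (new, 5, 5); (new, 5, 5); (new, 5, 5)

INNER JOIN keeps only pairs where the ON condition holds.
Matching on a.team_id = b.team_id AND a.grp = b.grp. A NULL in a compared column never satisfies the condition.
- team_id=5, grp=UI: 2 matching b row(s), so 2 row(s) emitted.
- team_id=8, grp=RF: no matching b row, dropped.
- team_id=8, grp=RF: no matching b row, dropped.
- team_id=8, grp=UI: no matching b row, dropped.
- team_id=8, grp=UI: no matching b row, dropped.
- team_id=5, grp=UI: 2 matching b row(s), so 2 row(s) emitted.
After projecting and ordering:
b.status | b.team_id | a.team_id
new | 5 | 5
new | 5 | 5
new | 5 | 5
new | 5 | 5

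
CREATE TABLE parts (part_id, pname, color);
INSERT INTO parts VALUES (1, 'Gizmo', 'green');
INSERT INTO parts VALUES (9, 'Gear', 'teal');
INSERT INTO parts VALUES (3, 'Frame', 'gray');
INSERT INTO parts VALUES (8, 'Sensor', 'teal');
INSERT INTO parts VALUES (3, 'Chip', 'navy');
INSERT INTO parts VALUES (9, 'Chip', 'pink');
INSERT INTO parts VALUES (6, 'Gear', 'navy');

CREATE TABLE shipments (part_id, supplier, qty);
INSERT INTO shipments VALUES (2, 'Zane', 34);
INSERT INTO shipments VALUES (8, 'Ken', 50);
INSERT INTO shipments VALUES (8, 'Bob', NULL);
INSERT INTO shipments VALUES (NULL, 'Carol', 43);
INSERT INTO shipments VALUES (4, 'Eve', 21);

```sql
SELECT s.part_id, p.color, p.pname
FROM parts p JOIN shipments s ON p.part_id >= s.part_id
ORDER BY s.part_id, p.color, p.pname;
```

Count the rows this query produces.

INNER JOIN keeps only pairs where the ON condition holds.
Matching on p.part_id >= s.part_id. A NULL in a compared column never satisfies the condition.
- part_id=1: no matching s row, dropped.
- part_id=9: 4 matching s row(s), so 4 row(s) emitted.
- part_id=3: 1 matching s row(s), so 1 row(s) emitted.
- part_id=8: 4 matching s row(s), so 4 row(s) emitted.
- part_id=3: 1 matching s row(s), so 1 row(s) emitted.
- part_id=9: 4 matching s row(s), so 4 row(s) emitted.
- part_id=6: 2 matching s row(s), so 2 row(s) emitted.
Total: 16 rows.

16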